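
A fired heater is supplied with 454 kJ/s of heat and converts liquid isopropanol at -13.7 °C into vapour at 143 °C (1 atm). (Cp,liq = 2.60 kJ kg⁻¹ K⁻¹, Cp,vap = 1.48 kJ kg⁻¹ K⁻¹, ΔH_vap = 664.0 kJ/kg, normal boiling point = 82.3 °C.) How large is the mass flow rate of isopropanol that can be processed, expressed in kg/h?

ṁ = 1630 kg/h

Δh = 2.60×(82.3−-13.7) + 664.0 + 1.48×(143−82.3) = 1003.4 kJ/kg
Q = 454 kJ/s = 454 kJ/s = 1.6344e+06 kJ/h
ṁ = Q/Δh = 1.6344e+06 / 1003.4 = 1628.8 kg/h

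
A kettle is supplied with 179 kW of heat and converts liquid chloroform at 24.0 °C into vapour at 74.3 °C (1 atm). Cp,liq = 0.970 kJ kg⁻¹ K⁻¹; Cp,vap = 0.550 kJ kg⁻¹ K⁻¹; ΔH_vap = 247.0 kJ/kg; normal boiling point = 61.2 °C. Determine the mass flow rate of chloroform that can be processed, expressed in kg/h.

ṁ = 2220 kg/h

Δh = 0.970×(61.2−24.0) + 247.0 + 0.550×(74.3−61.2) = 290.29 kJ/kg
Q = 179 kW = 179 kJ/s = 644400 kJ/h
ṁ = Q/Δh = 644400 / 290.29 = 2219.9 kg/h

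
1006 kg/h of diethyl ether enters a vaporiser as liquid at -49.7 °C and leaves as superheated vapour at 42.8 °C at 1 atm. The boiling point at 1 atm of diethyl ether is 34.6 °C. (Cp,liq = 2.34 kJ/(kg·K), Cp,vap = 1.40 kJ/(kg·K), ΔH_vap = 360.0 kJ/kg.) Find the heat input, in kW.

Q = 159 kW

liquid -49.7→34.6 °C: 197.26 kJ/kg
vaporisation at 34.6 °C: 360 kJ/kg
vapour 34.6→42.8 °C: 11.48 kJ/kg
Δh = 197.26 + 360 + 11.48 = 568.74 kJ/kg
Q = ṁ·Δh = 1006 kg/h × 568.74 kJ/kg = 572150 kJ/h
|Q| = 158.93 kW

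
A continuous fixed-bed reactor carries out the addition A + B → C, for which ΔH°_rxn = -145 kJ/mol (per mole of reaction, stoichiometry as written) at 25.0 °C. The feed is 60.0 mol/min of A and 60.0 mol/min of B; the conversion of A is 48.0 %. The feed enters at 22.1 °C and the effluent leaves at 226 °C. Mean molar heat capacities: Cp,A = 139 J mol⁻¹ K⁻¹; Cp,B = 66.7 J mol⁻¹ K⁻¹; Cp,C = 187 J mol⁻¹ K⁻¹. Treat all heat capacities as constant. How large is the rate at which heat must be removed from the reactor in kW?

Extent of reaction ξ = 0.480 × 60.0 = 28.8 mol/min
Reaction term: ξ·ΔH°_rxn = 28.8 × -145 = -4176 kJ/min
Sensible, feed 22.1→25 °C: 35.792 kJ/min
Outlet flows (mol/min): A 31.2, B 31.2, C 28.8
Sensible, products 25→226 °C: 2372.5 kJ/min
Q = ΔH = -1767.7 kJ/min = -29.462 kW
Heat removed = 29.462 kW

Q_out = 29.5 kW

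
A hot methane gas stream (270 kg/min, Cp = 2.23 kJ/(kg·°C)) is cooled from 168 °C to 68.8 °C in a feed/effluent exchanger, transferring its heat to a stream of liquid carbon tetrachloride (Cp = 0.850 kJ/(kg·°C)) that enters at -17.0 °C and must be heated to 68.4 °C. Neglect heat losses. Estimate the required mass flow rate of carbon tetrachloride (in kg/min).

Heat released by hot stream: Q = 270 × 2.23 × (168 − 68.8) = 59728 kJ/min
Energy balance on cold side (adiabatic exchanger): Q = ṁ_c·Cp_c·(T_c,out − T_c,in)
ṁ_c = 59728 / [0.850 × (68.4 − -17.0)] = 822.82 kg/min

ṁ_c = 823 kg/min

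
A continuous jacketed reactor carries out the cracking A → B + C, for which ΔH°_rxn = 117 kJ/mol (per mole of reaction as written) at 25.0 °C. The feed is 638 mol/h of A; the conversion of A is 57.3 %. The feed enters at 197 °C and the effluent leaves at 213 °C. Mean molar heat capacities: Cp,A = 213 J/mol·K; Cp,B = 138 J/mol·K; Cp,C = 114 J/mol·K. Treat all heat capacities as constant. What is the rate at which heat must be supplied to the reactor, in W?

Q_in = 13200 W

Extent of reaction ξ = 0.573 × 638 = 365.57 mol/h
Reaction term: ξ·ΔH°_rxn = 365.57 × 117 = 42772 kJ/h
Sensible, feed 197→25 °C: -23374 kJ/h
Outlet flows (mol/h): A 272.43, B 365.57, C 365.57
Sensible, products 25→213 °C: 28228 kJ/h
Q = ΔH = 47627 kJ/h = 13.23 kW
Heat supplied = 13230 W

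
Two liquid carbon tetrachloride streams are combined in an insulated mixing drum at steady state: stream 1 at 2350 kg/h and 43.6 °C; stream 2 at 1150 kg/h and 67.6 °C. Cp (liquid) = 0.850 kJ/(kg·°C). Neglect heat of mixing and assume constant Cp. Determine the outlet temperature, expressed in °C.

T_out = 51.5 °C

Adiabatic, steady state ⇒ Σ ṁᵢCp,ᵢ(T_out − Tᵢ) = 0
T_out = Σ ṁᵢCp,ᵢTᵢ / Σ ṁᵢCp,ᵢ
      = 153170 / 2975 = 51.486 °C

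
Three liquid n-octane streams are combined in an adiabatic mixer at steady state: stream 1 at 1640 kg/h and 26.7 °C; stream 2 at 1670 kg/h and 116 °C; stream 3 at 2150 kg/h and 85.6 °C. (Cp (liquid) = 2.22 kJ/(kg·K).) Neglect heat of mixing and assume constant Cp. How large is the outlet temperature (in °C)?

T_out = 77.2 °C

Adiabatic, steady state ⇒ Σ ṁᵢCp,ᵢ(T_out − Tᵢ) = 0
T_out = Σ ṁᵢCp,ᵢTᵢ / Σ ṁᵢCp,ᵢ
      = 935840 / 12121 = 77.207 °C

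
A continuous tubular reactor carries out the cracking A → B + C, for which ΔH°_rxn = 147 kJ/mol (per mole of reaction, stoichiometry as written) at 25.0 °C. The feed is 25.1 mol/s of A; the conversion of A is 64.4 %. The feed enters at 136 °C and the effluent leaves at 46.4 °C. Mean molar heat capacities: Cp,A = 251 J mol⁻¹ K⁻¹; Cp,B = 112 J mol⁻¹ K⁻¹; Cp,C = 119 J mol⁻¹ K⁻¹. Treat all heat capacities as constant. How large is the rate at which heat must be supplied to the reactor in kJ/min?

Extent of reaction ξ = 0.644 × 25.1 = 16.164 mol/s
Reaction term: ξ·ΔH°_rxn = 16.164 × 147 = 2376.2 kJ/s
Sensible, feed 136→25 °C: -699.31 kJ/s
Outlet flows (mol/s): A 8.9356, B 16.164, C 16.164
Sensible, products 25→46.4 °C: 127.9 kJ/s
Q = ΔH = 1804.8 kJ/s = 1804.8 kW
Heat supplied = 108290 kJ/min

Q_in = 108000 kJ/min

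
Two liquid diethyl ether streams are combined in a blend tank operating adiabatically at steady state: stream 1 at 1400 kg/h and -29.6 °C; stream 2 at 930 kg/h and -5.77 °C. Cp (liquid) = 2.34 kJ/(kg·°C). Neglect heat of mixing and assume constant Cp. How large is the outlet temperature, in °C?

T_out = -20.1 °C

No heat crosses the boundary, so H_out = H_in.
T_out = Σ ṁᵢCp,ᵢTᵢ / Σ ṁᵢCp,ᵢ
      = -109530 / 5452.2 = -20.088 °C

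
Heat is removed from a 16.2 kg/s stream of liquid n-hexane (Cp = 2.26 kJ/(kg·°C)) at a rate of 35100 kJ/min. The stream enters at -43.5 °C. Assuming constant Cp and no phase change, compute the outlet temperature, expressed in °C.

Q = 35100 kJ/min = 585 kJ/s
ΔT = Q/(ṁ·Cp) = 585/(16.2×2.26) = 15.978 K
T_out = -43.5 − 15.978 = -59.478 °C

T_out = -59.5 °C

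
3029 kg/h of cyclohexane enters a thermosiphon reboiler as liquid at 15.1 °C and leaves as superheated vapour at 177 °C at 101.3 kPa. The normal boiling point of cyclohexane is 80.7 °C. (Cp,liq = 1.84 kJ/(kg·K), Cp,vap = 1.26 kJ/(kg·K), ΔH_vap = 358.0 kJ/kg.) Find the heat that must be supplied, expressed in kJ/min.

Q = 30300 kJ/min

liquid 15.1→80.7 °C: 120.7 kJ/kg
vaporisation at 80.7 °C: 358 kJ/kg
vapour 80.7→177 °C: 121.34 kJ/kg
Δh = 120.7 + 358 + 121.34 = 600.04 kJ/kg
Q = ṁ·Δh = 3029 kg/h × 600.04 kJ/kg = 1.8175e+06 kJ/h
|Q| = 504.87 kW = 30292 kJ/min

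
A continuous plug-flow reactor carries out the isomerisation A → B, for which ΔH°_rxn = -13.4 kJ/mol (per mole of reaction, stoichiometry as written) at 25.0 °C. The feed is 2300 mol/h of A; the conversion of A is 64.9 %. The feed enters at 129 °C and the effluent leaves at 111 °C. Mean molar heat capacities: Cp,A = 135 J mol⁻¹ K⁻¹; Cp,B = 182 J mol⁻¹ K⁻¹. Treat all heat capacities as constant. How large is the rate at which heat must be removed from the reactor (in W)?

Q_out = 5430 W

Extent of reaction ξ = 0.649 × 2300 = 1492.7 mol/h
Reaction term: ξ·ΔH°_rxn = 1492.7 × -13.4 = -20002 kJ/h
Sensible, feed 129→25 °C: -32292 kJ/h
Outlet flows (mol/h): A 807.3, B 1492.7
Sensible, products 25→111 °C: 32736 kJ/h
Q = ΔH = -19558 kJ/h = -5.4327 kW
Heat removed = 5432.7 W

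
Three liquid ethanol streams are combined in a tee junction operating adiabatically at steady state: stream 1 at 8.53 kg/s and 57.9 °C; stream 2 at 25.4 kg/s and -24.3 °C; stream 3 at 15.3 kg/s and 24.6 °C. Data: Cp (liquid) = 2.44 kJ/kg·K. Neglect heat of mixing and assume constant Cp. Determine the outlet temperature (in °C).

Adiabatic, steady state ⇒ Σ ṁᵢCp,ᵢ(T_out − Tᵢ) = 0
Σ ṁᵢCp,ᵢTᵢ = 8.53×2.44×57.9 + 25.4×2.44×-24.3 + 15.3×2.44×24.6 = 617.43
Σ ṁᵢCp,ᵢ = 8.53×2.44 + 25.4×2.44 + 15.3×2.44 = 120.12
T_out = 617.43 / 120.12 = 5.1401 °C

T_out = 5.14 °C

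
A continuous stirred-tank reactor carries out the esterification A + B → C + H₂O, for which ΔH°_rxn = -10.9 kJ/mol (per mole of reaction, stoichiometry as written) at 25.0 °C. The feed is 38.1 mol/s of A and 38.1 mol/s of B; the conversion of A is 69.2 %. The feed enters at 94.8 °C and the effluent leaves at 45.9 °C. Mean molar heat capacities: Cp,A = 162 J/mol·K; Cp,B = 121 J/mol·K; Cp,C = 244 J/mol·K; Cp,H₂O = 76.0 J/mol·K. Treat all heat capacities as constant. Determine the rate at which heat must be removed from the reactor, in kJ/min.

Q_out = 47700 kJ/min

Extent of reaction ξ = 0.692 × 38.1 = 26.365 mol/s
Reaction term: ξ·ΔH°_rxn = 26.365 × -10.9 = -287.38 kJ/s
Sensible, feed 94.8→25 °C: -752.6 kJ/s
Outlet flows (mol/s): A 11.735, B 11.735, C 26.365, H₂O 26.365
Sensible, products 25→45.9 °C: 245.74 kJ/s
Q = ΔH = -794.25 kJ/s = -794.25 kW
Heat removed = 47655 kJ/min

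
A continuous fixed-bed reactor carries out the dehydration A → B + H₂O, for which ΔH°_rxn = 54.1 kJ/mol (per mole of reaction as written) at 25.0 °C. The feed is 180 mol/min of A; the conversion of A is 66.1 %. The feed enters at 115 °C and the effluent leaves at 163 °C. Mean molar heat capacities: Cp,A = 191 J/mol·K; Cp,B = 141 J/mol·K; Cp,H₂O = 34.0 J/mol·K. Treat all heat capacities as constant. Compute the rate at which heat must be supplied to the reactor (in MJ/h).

Q_in = 469 MJ/h

Extent of reaction ξ = 0.661 × 180 = 118.98 mol/min
Reaction term: ξ·ΔH°_rxn = 118.98 × 54.1 = 6436.8 kJ/min
Sensible, feed 115→25 °C: -3094.2 kJ/min
Outlet flows (mol/min): A 61.02, B 118.98, H₂O 118.98
Sensible, products 25→163 °C: 4481.7 kJ/min
Q = ΔH = 7824.4 kJ/min = 130.41 kW
Heat supplied = 469.46 MJ/h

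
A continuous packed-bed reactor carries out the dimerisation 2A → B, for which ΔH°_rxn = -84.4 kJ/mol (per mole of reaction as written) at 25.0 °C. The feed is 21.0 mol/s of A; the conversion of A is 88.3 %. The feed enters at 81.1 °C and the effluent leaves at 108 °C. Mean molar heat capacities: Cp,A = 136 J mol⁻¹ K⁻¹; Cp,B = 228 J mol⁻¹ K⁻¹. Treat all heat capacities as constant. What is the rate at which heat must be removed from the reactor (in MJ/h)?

Q_out = 2660 MJ/h

Extent of reaction ξ = 0.883 × 21.0 / 2 = 9.2715 mol/s
Reaction term: ξ·ΔH°_rxn = 9.2715 × -84.4 = -782.51 kJ/s
Sensible, feed 81.1→25 °C: -160.22 kJ/s
Outlet flows (mol/s): A 2.457, B 9.2715
Sensible, products 25→108 °C: 203.19 kJ/s
Q = ΔH = -739.55 kJ/s = -739.55 kW
Heat removed = 2662.4 MJ/h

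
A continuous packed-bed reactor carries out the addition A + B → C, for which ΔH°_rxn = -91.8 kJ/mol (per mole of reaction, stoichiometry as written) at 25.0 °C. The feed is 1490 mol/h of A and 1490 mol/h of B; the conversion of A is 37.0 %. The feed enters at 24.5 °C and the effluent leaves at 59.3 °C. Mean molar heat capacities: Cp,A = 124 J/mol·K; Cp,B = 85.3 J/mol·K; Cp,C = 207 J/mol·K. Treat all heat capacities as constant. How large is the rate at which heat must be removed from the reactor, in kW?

Q_out = 11.1 kW

Extent of reaction ξ = 0.370 × 1490 = 551.3 mol/h
Reaction term: ξ·ΔH°_rxn = 551.3 × -91.8 = -50609 kJ/h
Sensible, feed 24.5→25 °C: 155.93 kJ/h
Outlet flows (mol/h): A 938.7, B 938.7, C 551.3
Sensible, products 25→59.3 °C: 10653 kJ/h
Q = ΔH = -39800 kJ/h = -11.056 kW
Heat removed = 11.056 kW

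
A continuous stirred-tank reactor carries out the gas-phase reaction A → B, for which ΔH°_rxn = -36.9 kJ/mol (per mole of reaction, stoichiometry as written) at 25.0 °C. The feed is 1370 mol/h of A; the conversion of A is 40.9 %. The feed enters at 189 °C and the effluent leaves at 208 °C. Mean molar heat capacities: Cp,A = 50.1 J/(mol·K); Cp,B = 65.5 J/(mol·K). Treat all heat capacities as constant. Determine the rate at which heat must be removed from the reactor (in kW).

Q_out = 4.94 kW

Extent of reaction ξ = 0.409 × 1370 = 560.33 mol/h
Reaction term: ξ·ΔH°_rxn = 560.33 × -36.9 = -20676 kJ/h
Sensible, feed 189→25 °C: -11256 kJ/h
Outlet flows (mol/h): A 809.67, B 560.33
Sensible, products 25→208 °C: 14140 kJ/h
Q = ΔH = -17793 kJ/h = -4.9425 kW
Heat removed = 4.9425 kW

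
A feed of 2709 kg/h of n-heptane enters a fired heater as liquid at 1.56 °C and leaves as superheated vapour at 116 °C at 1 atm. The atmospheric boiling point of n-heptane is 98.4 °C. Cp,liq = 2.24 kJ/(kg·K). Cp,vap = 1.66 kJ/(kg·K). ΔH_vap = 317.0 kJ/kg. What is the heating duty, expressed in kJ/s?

liquid 1.56→98.4 °C: 216.92 kJ/kg
vaporisation at 98.4 °C: 317 kJ/kg
vapour 98.4→116 °C: 29.216 kJ/kg
Δh = 216.92 + 317 + 29.216 = 563.14 kJ/kg
Q = ṁ·Δh = 2709 kg/h × 563.14 kJ/kg = 1.5255e+06 kJ/h
|Q| = 423.76 kW

Q = 424 kJ/s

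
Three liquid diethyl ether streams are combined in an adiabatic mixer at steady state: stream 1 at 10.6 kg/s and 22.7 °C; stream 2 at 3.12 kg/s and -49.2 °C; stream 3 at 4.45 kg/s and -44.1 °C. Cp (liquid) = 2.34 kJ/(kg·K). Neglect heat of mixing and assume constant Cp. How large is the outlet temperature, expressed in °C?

T_out = -6.01 °C

Adiabatic, steady state ⇒ Σ ṁᵢCp,ᵢ(T_out − Tᵢ) = 0
Σ ṁᵢCp,ᵢTᵢ = 10.6×2.34×22.7 + 3.12×2.34×-49.2 + 4.45×2.34×-44.1 = -255.36
Σ ṁᵢCp,ᵢ = 10.6×2.34 + 3.12×2.34 + 4.45×2.34 = 42.518
T_out = -255.36 / 42.518 = -6.006 °C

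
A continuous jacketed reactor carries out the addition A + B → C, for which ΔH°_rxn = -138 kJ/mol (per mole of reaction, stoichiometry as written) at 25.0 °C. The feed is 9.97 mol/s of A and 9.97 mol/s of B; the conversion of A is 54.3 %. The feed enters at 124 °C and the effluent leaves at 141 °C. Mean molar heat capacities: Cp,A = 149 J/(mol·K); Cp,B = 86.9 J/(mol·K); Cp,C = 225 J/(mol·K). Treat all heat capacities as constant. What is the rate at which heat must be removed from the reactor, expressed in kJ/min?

Q_out = 42800 kJ/min

Extent of reaction ξ = 0.543 × 9.97 = 5.4137 mol/s
Reaction term: ξ·ΔH°_rxn = 5.4137 × -138 = -747.09 kJ/s
Sensible, feed 124→25 °C: -232.84 kJ/s
Outlet flows (mol/s): A 4.5563, B 4.5563, C 5.4137
Sensible, products 25→141 °C: 265.98 kJ/s
Q = ΔH = -713.95 kJ/s = -713.95 kW
Heat removed = 42837 kJ/min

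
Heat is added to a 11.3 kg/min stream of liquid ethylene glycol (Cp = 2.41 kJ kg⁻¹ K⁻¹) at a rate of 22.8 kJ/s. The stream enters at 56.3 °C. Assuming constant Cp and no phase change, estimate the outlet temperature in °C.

Q = 22.8 kJ/s = 1368 kJ/min
ΔT = Q/(ṁ·Cp) = 1368/(11.3×2.41) = 50.233 K
T_out = 56.3 + 50.233 = 106.53 °C

T_out = 107 °C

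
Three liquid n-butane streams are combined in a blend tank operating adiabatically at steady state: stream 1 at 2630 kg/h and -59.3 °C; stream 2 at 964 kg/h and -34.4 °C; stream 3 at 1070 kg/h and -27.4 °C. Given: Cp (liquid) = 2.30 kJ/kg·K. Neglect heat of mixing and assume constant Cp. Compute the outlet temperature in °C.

T_out = -46.8 °C

Adiabatic, steady state ⇒ Σ ṁᵢCp,ᵢ(T_out − Tᵢ) = 0
Σ ṁᵢCp,ᵢTᵢ = 2630×2.30×-59.3 + 964×2.30×-34.4 + 1070×2.30×-27.4 = -502410
Σ ṁᵢCp,ᵢ = 2630×2.30 + 964×2.30 + 1070×2.30 = 10727
T_out = -502410 / 10727 = -46.835 °C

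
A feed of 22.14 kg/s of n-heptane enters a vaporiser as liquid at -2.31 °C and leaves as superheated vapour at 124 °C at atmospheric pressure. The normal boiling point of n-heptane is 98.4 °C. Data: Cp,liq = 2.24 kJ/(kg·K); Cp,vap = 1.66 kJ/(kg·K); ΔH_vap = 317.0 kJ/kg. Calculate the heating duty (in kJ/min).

liquid -2.31→98.4 °C: 225.59 kJ/kg
vaporisation at 98.4 °C: 317 kJ/kg
vapour 98.4→124 °C: 42.496 kJ/kg
Δh = 225.59 + 317 + 42.496 = 585.09 kJ/kg
Q = ṁ·Δh = 22.14 kg/s × 585.09 kJ/kg = 12954 kJ/s
|Q| = 12954 kW = 777230 kJ/min

Q = 777000 kJ/min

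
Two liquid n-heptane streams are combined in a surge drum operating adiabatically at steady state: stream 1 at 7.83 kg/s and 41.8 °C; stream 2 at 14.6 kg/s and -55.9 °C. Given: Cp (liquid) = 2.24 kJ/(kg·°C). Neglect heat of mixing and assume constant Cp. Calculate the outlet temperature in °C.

Adiabatic, steady state ⇒ Σ ṁᵢCp,ᵢ(T_out − Tᵢ) = 0
T_out = Σ ṁᵢCp,ᵢTᵢ / Σ ṁᵢCp,ᵢ
      = -1095 / 50.243 = -21.794 °C

T_out = -21.8 °C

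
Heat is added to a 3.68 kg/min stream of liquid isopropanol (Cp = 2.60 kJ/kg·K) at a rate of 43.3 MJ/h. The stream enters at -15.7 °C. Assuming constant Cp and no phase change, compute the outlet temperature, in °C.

Q = 43.3 MJ/h = 721.67 kJ/min
ΔT = Q/(ṁ·Cp) = 721.67/(3.68×2.60) = 75.425 K
T_out = -15.7 + 75.425 = 59.725 °C

T_out = 59.7 °C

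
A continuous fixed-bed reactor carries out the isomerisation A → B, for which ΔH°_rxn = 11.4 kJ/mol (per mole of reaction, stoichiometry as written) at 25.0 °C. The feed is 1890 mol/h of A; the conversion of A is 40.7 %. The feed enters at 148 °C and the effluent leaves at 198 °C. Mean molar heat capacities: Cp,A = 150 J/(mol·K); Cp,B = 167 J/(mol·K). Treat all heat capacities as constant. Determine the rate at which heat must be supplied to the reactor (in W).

Q_in = 7000 W

Extent of reaction ξ = 0.407 × 1890 = 769.23 mol/h
Reaction term: ξ·ΔH°_rxn = 769.23 × 11.4 = 8769.2 kJ/h
Sensible, feed 148→25 °C: -34870 kJ/h
Outlet flows (mol/h): A 1120.8, B 769.23
Sensible, products 25→198 °C: 51308 kJ/h
Q = ΔH = 25207 kJ/h = 7.0018 kW
Heat supplied = 7001.8 W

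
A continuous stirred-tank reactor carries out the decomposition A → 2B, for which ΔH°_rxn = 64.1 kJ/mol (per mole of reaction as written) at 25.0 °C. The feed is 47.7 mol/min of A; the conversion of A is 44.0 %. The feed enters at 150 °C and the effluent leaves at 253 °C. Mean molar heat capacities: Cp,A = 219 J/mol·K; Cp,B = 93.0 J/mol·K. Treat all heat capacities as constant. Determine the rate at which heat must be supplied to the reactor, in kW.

Extent of reaction ξ = 0.440 × 47.7 = 20.988 mol/min
Reaction term: ξ·ΔH°_rxn = 20.988 × 64.1 = 1345.3 kJ/min
Sensible, feed 150→25 °C: -1305.8 kJ/min
Outlet flows (mol/min): A 26.712, B 41.976
Sensible, products 25→253 °C: 2223.8 kJ/min
Q = ΔH = 2263.4 kJ/min = 37.723 kW
Heat supplied = 37.723 kW

Q_in = 37.7 kW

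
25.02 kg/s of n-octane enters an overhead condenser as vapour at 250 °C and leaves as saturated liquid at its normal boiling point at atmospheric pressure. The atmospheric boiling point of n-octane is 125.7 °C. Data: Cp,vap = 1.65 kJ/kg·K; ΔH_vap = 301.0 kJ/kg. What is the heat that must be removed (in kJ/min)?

vapour 250→125.7 °C: -205.09 kJ/kg
condensation at 125.7 °C: -301 kJ/kg
Δh = -205.09 + -301 = -506.09 kJ/kg
Q = ṁ·Δh = 25.02 kg/s × -506.09 kJ/kg = -12662 kJ/s
|Q| = 12662 kW = 759750 kJ/min

Q_c = 760000 kJ/min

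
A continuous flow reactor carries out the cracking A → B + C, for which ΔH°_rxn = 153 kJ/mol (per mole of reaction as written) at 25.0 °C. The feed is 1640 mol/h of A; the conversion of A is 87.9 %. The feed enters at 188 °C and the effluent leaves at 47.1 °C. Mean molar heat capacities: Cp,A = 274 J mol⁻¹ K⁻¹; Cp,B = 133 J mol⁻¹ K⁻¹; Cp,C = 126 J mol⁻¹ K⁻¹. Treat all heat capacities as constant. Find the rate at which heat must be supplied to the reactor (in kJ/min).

Q_in = 2610 kJ/min

Extent of reaction ξ = 0.879 × 1640 = 1441.6 mol/h
Reaction term: ξ·ΔH°_rxn = 1441.6 × 153 = 220560 kJ/h
Sensible, feed 188→25 °C: -73246 kJ/h
Outlet flows (mol/h): A 198.44, B 1441.6, C 1441.6
Sensible, products 25→47.1 °C: 9453 kJ/h
Q = ΔH = 156770 kJ/h = 43.546 kW
Heat supplied = 2612.8 kJ/min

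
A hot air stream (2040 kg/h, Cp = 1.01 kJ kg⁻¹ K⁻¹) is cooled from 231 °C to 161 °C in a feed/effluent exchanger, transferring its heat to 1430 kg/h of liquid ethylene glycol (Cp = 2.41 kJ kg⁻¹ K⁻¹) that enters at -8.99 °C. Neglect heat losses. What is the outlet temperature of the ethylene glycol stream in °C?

T_c,out = 32.9 °C

Heat released by hot stream: Q = 2040 × 1.01 × (231 − 161) = 144230 kJ/h
Energy balance on cold side (adiabatic exchanger): Q = ṁ_c·Cp_c·(T_c,out − T_c,in)
T_c,out = -8.99 + 144230/(1430 × 2.41) = 32.86 °C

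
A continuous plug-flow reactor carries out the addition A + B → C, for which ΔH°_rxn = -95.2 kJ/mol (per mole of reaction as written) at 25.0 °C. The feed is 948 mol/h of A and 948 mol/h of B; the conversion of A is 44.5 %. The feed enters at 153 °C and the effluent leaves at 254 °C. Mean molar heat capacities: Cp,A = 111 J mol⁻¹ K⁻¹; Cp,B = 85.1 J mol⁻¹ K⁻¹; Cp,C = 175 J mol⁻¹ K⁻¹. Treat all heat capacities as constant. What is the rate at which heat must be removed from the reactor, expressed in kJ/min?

Q_out = 390 kJ/min

Extent of reaction ξ = 0.445 × 948 = 421.86 mol/h
Reaction term: ξ·ΔH°_rxn = 421.86 × -95.2 = -40161 kJ/h
Sensible, feed 153→25 °C: -23796 kJ/h
Outlet flows (mol/h): A 526.14, B 526.14, C 421.86
Sensible, products 25→254 °C: 40533 kJ/h
Q = ΔH = -23423 kJ/h = -6.5065 kW
Heat removed = 390.39 kJ/min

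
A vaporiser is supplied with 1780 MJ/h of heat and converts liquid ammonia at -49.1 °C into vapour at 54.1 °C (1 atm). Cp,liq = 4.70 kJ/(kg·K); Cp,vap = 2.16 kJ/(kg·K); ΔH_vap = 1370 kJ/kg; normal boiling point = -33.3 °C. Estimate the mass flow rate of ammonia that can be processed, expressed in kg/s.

ṁ = 0.303 kg/s

Δh = 4.70×(-33.3−-49.1) + 1370 + 2.16×(54.1−-33.3) = 1633 kJ/kg
Q = 1780 MJ/h = 494.44 kJ/s = 494.44 kJ/s
ṁ = Q/Δh = 494.44 / 1633 = 0.30277 kg/s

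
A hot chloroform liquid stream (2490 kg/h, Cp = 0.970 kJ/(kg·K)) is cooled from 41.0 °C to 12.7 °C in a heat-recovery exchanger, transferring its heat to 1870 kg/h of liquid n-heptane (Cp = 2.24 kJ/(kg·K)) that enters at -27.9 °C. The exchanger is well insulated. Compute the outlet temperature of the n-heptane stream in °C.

T_c,out = -11.6 °C

Heat released by hot stream: Q = 2490 × 0.970 × (41.0 − 12.7) = 68353 kJ/h
Energy balance on cold side (adiabatic exchanger): Q = ṁ_c·Cp_c·(T_c,out − T_c,in)
T_c,out = -27.9 + 68353/(1870 × 2.24) = -11.582 °C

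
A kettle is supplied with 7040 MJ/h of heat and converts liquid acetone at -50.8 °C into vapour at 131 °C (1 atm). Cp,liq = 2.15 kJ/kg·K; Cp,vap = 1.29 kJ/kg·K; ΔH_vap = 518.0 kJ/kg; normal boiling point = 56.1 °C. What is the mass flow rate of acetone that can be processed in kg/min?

ṁ = 139 kg/min

Δh = 2.15×(56.1−-50.8) + 518.0 + 1.29×(131−56.1) = 844.46 kJ/kg
Q = 7040 MJ/h = 1955.6 kJ/s = 117330 kJ/min
ṁ = Q/Δh = 117330 / 844.46 = 138.95 kg/min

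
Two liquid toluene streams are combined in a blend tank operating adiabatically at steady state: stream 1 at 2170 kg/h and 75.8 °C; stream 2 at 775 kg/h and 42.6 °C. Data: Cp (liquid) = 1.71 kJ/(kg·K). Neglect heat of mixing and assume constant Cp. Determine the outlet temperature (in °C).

Energy balance with Q = 0: Σ ṁᵢCp,ᵢ(T_out − Tᵢ) = 0
Σ ṁᵢCp,ᵢTᵢ = 2170×1.71×75.8 + 775×1.71×42.6 = 337730
Σ ṁᵢCp,ᵢ = 2170×1.71 + 775×1.71 = 5035.9
T_out = 337730 / 5035.9 = 67.063 °C

T_out = 67.1 °C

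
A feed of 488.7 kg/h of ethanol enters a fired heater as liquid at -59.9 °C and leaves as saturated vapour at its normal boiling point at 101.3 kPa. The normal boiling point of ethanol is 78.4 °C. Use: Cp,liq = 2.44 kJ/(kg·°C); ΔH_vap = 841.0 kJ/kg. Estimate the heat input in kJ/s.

liquid -59.9→78.4 °C: 337.45 kJ/kg
vaporisation at 78.4 °C: 841 kJ/kg
Δh = 337.45 + 841 = 1178.5 kJ/kg
Q = ṁ·Δh = 488.7 kg/h × 1178.5 kJ/kg = 575910 kJ/h
|Q| = 159.97 kW

Q = 160 kJ/s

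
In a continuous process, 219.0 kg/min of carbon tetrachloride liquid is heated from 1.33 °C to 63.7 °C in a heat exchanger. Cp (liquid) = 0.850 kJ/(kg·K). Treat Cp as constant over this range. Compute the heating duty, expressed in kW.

Q = 194 kW

Q = ṁ·Cp·ΔT = 219.0 × 0.850 × (63.7 − 1.33) = 11610 kJ/min
Converting: 11610 / 60 s = 193.5 kW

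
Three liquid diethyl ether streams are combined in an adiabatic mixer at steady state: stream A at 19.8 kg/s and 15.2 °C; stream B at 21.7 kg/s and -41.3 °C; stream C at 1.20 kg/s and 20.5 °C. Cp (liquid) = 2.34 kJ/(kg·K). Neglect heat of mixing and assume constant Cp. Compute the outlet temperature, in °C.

T_out = -13.4 °C

No heat crosses the boundary, so H_out = H_in.
T_out = Σ ṁᵢCp,ᵢTᵢ / Σ ṁᵢCp,ᵢ
      = -1335.3 / 99.918 = -13.364 °C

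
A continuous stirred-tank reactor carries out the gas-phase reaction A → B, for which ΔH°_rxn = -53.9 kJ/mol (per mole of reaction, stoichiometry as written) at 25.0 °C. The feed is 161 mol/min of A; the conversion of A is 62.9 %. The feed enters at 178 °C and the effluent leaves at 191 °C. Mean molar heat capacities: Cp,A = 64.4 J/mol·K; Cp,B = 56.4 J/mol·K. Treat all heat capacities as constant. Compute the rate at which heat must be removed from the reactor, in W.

Q_out = 91000 W

Extent of reaction ξ = 0.629 × 161 = 101.27 mol/min
Reaction term: ξ·ΔH°_rxn = 101.27 × -53.9 = -5458.4 kJ/min
Sensible, feed 178→25 °C: -1586.4 kJ/min
Outlet flows (mol/min): A 59.731, B 101.27
Sensible, products 25→191 °C: 1586.7 kJ/min
Q = ΔH = -5458.1 kJ/min = -90.968 kW
Heat removed = 90968 W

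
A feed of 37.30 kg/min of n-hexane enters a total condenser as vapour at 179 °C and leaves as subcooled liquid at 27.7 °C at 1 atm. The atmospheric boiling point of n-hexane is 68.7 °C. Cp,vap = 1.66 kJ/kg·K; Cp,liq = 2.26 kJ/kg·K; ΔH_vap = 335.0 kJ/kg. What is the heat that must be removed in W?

vapour 179→68.7 °C: -183.1 kJ/kg
condensation at 68.7 °C: -335 kJ/kg
liquid 68.7→27.7 °C: -92.66 kJ/kg
Δh = -183.1 + -335 + -92.66 = -610.76 kJ/kg
Q = ṁ·Δh = 37.30 kg/min × -610.76 kJ/kg = -22781 kJ/min
|Q| = 379.69 kW = 379690 W

Q_c = 380000 W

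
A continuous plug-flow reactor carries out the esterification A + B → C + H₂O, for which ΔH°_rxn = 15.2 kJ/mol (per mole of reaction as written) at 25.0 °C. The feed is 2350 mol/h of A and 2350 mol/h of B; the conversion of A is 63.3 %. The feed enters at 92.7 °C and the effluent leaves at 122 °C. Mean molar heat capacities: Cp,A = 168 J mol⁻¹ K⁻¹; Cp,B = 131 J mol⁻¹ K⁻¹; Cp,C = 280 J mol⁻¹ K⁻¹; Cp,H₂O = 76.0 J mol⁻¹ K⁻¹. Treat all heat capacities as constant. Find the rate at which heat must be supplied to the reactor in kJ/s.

Extent of reaction ξ = 0.633 × 2350 = 1487.5 mol/h
Reaction term: ξ·ΔH°_rxn = 1487.5 × 15.2 = 22611 kJ/h
Sensible, feed 92.7→25 °C: -47569 kJ/h
Outlet flows (mol/h): A 862.45, B 862.45, C 1487.5, H₂O 1487.5
Sensible, products 25→122 °C: 76382 kJ/h
Q = ΔH = 51423 kJ/h = 14.284 kW
Heat supplied = 14.284 kJ/s

Q_in = 14.3 kJ/s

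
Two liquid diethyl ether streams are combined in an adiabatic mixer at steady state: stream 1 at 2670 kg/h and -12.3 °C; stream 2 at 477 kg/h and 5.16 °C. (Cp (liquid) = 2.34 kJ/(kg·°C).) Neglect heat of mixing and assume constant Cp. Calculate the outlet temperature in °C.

T_out = -9.65 °C

Adiabatic, steady state ⇒ Σ ṁᵢCp,ᵢ(T_out − Tᵢ) = 0
T_out = Σ ṁᵢCp,ᵢTᵢ / Σ ṁᵢCp,ᵢ
      = -71088 / 7364 = -9.6535 °C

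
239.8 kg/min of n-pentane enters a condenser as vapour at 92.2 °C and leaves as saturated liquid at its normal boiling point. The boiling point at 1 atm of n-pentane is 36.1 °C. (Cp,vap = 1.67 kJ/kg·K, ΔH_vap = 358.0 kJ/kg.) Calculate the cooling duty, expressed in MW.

Q_c = 1.81 MW

vapour 92.2→36.1 °C: -93.687 kJ/kg
condensation at 36.1 °C: -358 kJ/kg
Δh = -93.687 + -358 = -451.69 kJ/kg
Q = ṁ·Δh = 239.8 kg/min × -451.69 kJ/kg = -108310 kJ/min
|Q| = 1805.2 kW = 1.8052 MW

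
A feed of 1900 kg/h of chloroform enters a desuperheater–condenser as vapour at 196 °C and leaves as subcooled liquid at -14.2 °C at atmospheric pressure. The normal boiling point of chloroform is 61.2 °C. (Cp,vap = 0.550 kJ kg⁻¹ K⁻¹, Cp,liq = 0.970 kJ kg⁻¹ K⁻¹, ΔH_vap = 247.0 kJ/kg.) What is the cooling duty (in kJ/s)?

vapour 196→61.2 °C: -74.14 kJ/kg
condensation at 61.2 °C: -247 kJ/kg
liquid 61.2→-14.2 °C: -73.138 kJ/kg
Δh = -74.14 + -247 + -73.138 = -394.28 kJ/kg
Q = ṁ·Δh = 1900 kg/h × -394.28 kJ/kg = -749130 kJ/h
|Q| = 208.09 kW

Q_c = 208 kJ/s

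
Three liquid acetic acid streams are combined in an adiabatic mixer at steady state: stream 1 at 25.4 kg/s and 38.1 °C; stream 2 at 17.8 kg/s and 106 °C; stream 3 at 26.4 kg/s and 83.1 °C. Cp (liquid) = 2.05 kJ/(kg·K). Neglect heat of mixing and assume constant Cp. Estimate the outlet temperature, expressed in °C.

T_out = 72.5 °C

No heat crosses the boundary, so H_out = H_in.
Σ ṁᵢCp,ᵢTᵢ = 25.4×2.05×38.1 + 17.8×2.05×106 + 26.4×2.05×83.1 = 10349
Σ ṁᵢCp,ᵢ = 25.4×2.05 + 17.8×2.05 + 26.4×2.05 = 142.68
T_out = 10349 / 142.68 = 72.534 °C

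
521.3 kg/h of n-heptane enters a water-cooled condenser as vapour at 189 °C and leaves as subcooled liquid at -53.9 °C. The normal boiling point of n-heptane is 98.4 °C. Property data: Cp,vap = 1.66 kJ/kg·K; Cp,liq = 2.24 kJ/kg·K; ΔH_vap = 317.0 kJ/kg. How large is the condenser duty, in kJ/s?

vapour 189→98.4 °C: -150.4 kJ/kg
condensation at 98.4 °C: -317 kJ/kg
liquid 98.4→-53.9 °C: -341.15 kJ/kg
Δh = -150.4 + -317 + -341.15 = -808.55 kJ/kg
Q = ṁ·Δh = 521.3 kg/h × -808.55 kJ/kg = -421500 kJ/h
|Q| = 117.08 kW

Q_c = 117 kJ/s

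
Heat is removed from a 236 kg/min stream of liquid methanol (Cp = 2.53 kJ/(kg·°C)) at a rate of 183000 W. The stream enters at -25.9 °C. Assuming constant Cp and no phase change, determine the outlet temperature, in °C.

T_out = -44.3 °C

Q = 183000 W = 10980 kJ/min
ΔT = Q/(ṁ·Cp) = 10980/(236×2.53) = 18.389 K
T_out = -25.9 − 18.389 = -44.289 °C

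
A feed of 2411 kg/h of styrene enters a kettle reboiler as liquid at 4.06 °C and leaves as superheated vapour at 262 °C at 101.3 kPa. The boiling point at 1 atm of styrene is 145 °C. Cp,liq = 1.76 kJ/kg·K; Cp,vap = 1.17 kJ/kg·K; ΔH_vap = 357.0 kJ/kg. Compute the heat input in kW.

liquid 4.06→145 °C: 248.05 kJ/kg
vaporisation at 145 °C: 357 kJ/kg
vapour 145→262 °C: 136.89 kJ/kg
Δh = 248.05 + 357 + 136.89 = 741.94 kJ/kg
Q = ṁ·Δh = 2411 kg/h × 741.94 kJ/kg = 1.7888e+06 kJ/h
|Q| = 496.9 kW

Q = 497 kW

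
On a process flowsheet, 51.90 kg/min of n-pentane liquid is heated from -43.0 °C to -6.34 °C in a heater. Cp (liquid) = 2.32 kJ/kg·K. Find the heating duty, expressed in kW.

Q = ṁ·Cp·ΔT = 51.90 × 2.32 × (-6.34 − -43.0) = 4414.2 kJ/min
Converting: 4414.2 / 60 s = 73.569 kW

Q = 73.6 kW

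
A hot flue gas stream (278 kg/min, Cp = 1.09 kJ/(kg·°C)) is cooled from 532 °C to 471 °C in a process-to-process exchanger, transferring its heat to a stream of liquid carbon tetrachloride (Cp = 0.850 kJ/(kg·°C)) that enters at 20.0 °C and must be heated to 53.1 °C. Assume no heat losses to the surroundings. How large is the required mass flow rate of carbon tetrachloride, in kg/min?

Heat released by hot stream: Q = 278 × 1.09 × (532 − 471) = 18484 kJ/min
Energy balance on cold side (adiabatic exchanger): Q = ṁ_c·Cp_c·(T_c,out − T_c,in)
ṁ_c = 18484 / [0.850 × (53.1 − 20.0)] = 656.98 kg/min

ṁ_c = 657 kg/min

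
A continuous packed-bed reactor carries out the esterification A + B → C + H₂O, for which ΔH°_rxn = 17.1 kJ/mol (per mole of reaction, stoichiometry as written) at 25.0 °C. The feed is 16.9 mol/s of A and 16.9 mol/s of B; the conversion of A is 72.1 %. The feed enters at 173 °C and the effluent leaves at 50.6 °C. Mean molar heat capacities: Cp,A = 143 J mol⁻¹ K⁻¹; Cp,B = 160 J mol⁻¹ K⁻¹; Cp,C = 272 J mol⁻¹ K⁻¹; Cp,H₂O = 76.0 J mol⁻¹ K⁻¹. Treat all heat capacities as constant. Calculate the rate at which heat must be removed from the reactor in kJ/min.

Extent of reaction ξ = 0.721 × 16.9 = 12.185 mol/s
Reaction term: ξ·ΔH°_rxn = 12.185 × 17.1 = 208.36 kJ/s
Sensible, feed 173→25 °C: -757.86 kJ/s
Outlet flows (mol/s): A 4.7151, B 4.7151, C 12.185, H₂O 12.185
Sensible, products 25→50.6 °C: 145.13 kJ/s
Q = ΔH = -404.37 kJ/s = -404.37 kW
Heat removed = 24262 kJ/min

Q_out = 24300 kJ/min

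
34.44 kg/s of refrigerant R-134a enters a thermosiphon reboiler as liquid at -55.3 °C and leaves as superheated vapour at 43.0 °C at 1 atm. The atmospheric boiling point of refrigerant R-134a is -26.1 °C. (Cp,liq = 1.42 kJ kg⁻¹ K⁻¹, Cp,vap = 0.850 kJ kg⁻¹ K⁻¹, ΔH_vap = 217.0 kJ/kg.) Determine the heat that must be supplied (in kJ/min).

liquid -55.3→-26.1 °C: 41.464 kJ/kg
vaporisation at -26.1 °C: 217 kJ/kg
vapour -26.1→43.0 °C: 58.735 kJ/kg
Δh = 41.464 + 217 + 58.735 = 317.2 kJ/kg
Q = ṁ·Δh = 34.44 kg/s × 317.2 kJ/kg = 10924 kJ/s
|Q| = 10924 kW = 655460 kJ/min

Q = 655000 kJ/min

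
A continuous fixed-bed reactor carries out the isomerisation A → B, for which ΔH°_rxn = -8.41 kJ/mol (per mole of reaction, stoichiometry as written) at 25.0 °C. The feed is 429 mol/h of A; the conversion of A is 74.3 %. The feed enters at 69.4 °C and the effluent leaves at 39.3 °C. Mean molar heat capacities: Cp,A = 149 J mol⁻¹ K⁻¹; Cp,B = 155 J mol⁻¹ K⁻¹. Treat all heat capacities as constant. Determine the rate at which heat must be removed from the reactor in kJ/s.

Extent of reaction ξ = 0.743 × 429 = 318.75 mol/h
Reaction term: ξ·ΔH°_rxn = 318.75 × -8.41 = -2680.7 kJ/h
Sensible, feed 69.4→25 °C: -2838.1 kJ/h
Outlet flows (mol/h): A 110.25, B 318.75
Sensible, products 25→39.3 °C: 941.42 kJ/h
Q = ΔH = -4577.3 kJ/h = -1.2715 kW
Heat removed = 1.2715 kJ/s

Q_out = 1.27 kJ/s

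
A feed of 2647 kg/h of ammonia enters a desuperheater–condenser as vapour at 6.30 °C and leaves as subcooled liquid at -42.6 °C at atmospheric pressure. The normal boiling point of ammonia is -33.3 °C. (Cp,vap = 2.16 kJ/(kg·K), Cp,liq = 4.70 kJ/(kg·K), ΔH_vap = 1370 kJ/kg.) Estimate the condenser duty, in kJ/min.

vapour 6.30→-33.3 °C: -85.536 kJ/kg
condensation at -33.3 °C: -1370 kJ/kg
liquid -33.3→-42.6 °C: -43.71 kJ/kg
Δh = -85.536 + -1370 + -43.71 = -1499.2 kJ/kg
Q = ṁ·Δh = 2647 kg/h × -1499.2 kJ/kg = -3.9685e+06 kJ/h
|Q| = 1102.4 kW = 66142 kJ/min

Q_c = 66100 kJ/min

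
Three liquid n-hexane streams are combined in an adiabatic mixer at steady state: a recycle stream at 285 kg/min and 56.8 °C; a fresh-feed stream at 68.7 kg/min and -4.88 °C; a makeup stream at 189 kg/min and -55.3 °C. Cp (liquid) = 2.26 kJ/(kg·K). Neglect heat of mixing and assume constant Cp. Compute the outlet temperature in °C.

No heat crosses the boundary, so H_out = H_in.
T_out = Σ ṁᵢCp,ᵢTᵢ / Σ ṁᵢCp,ᵢ
      = 12206 / 1226.5 = 9.9522 °C

T_out = 9.95 °C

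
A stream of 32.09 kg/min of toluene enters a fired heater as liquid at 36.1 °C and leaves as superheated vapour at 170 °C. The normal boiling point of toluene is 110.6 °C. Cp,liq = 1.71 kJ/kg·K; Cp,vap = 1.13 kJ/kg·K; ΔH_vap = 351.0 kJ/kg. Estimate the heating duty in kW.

liquid 36.1→110.6 °C: 127.39 kJ/kg
vaporisation at 110.6 °C: 351 kJ/kg
vapour 110.6→170 °C: 67.122 kJ/kg
Δh = 127.39 + 351 + 67.122 = 545.52 kJ/kg
Q = ṁ·Δh = 32.09 kg/min × 545.52 kJ/kg = 17506 kJ/min
|Q| = 291.76 kW

Q = 292 kW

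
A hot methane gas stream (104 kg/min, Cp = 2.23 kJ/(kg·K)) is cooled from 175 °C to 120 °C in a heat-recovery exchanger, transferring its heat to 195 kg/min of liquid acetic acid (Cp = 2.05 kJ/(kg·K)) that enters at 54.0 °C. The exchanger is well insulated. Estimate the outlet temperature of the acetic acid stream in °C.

T_c,out = 85.9 °C

Heat released by hot stream: Q = 104 × 2.23 × (175 − 120) = 12756 kJ/min
Energy balance on cold side (adiabatic exchanger): Q = ṁ_c·Cp_c·(T_c,out − T_c,in)
T_c,out = 54.0 + 12756/(195 × 2.05) = 85.909 °C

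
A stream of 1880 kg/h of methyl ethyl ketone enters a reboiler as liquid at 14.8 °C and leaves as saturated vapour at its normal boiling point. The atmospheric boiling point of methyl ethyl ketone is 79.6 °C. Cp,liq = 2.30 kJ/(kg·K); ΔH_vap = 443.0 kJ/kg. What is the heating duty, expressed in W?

Q = 309000 W

liquid 14.8→79.6 °C: 149.04 kJ/kg
vaporisation at 79.6 °C: 443 kJ/kg
Δh = 149.04 + 443 = 592.04 kJ/kg
Q = ṁ·Δh = 1880 kg/h × 592.04 kJ/kg = 1.113e+06 kJ/h
|Q| = 309.18 kW = 309180 W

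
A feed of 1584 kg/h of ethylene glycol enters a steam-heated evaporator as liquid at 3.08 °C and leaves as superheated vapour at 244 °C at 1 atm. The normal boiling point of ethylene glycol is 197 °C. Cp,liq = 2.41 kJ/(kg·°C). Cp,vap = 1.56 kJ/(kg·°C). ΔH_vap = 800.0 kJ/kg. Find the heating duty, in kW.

Q = 590 kW

liquid 3.08→197 °C: 467.35 kJ/kg
vaporisation at 197 °C: 800 kJ/kg
vapour 197→244 °C: 73.32 kJ/kg
Δh = 467.35 + 800 + 73.32 = 1340.7 kJ/kg
Q = ṁ·Δh = 1584 kg/h × 1340.7 kJ/kg = 2.1236e+06 kJ/h
|Q| = 589.89 kW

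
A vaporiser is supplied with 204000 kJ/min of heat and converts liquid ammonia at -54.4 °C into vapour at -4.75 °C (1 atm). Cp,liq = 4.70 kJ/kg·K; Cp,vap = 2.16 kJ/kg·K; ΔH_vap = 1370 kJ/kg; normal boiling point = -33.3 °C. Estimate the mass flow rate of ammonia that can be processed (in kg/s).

ṁ = 2.22 kg/s

Δh = 4.70×(-33.3−-54.4) + 1370 + 2.16×(-4.75−-33.3) = 1530.8 kJ/kg
Q = 204000 kJ/min = 3400 kJ/s = 3400 kJ/s
ṁ = Q/Δh = 3400 / 1530.8 = 2.221 kg/s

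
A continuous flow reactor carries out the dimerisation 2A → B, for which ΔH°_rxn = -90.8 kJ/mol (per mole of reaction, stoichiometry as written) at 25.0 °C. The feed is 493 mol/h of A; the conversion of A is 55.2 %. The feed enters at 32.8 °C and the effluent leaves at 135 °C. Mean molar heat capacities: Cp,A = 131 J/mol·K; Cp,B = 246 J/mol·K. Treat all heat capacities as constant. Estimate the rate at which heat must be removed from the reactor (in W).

Q_out = 1670 W

Extent of reaction ξ = 0.552 × 493 / 2 = 136.07 mol/h
Reaction term: ξ·ΔH°_rxn = 136.07 × -90.8 = -12355 kJ/h
Sensible, feed 32.8→25 °C: -503.75 kJ/h
Outlet flows (mol/h): A 220.86, B 136.07
Sensible, products 25→135 °C: 6864.7 kJ/h
Q = ΔH = -5994.1 kJ/h = -1.665 kW
Heat removed = 1665 W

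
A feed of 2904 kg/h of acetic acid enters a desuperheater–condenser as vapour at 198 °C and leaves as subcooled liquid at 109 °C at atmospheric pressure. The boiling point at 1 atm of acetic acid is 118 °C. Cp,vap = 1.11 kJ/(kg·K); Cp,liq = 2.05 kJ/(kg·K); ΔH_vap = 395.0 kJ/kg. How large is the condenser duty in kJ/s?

vapour 198→118 °C: -88.8 kJ/kg
condensation at 118 °C: -395 kJ/kg
liquid 118→109 °C: -18.45 kJ/kg
Δh = -88.8 + -395 + -18.45 = -502.25 kJ/kg
Q = ṁ·Δh = 2904 kg/h × -502.25 kJ/kg = -1.4585e+06 kJ/h
|Q| = 405.15 kW

Q_c = 405 kJ/s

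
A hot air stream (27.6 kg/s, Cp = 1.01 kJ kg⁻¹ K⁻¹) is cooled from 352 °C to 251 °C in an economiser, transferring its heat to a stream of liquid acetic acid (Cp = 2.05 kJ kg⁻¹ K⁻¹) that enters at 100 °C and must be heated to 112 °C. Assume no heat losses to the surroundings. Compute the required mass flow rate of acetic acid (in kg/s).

ṁ_c = 114 kg/s

Heat released by hot stream: Q = 27.6 × 1.01 × (352 − 251) = 2815.5 kJ/s
Energy balance on cold side (adiabatic exchanger): Q = ṁ_c·Cp_c·(T_c,out − T_c,in)
ṁ_c = 2815.5 / [2.05 × (112 − 100)] = 114.45 kg/s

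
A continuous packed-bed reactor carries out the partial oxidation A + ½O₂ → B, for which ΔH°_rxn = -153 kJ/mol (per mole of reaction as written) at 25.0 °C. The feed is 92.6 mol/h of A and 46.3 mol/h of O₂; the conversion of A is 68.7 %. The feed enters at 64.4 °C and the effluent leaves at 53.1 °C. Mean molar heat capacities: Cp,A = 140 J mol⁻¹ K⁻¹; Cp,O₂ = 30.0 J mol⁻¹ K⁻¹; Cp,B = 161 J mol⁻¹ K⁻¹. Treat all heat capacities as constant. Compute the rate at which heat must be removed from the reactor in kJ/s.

Q_out = 2.75 kJ/s

Extent of reaction ξ = 0.687 × 92.6 = 63.616 mol/h
Reaction term: ξ·ΔH°_rxn = 63.616 × -153 = -9733.3 kJ/h
Sensible, feed 64.4→25 °C: -565.51 kJ/h
Outlet flows (mol/h): A 28.984, O₂ 14.492, B 63.616
Sensible, products 25→53.1 °C: 414.04 kJ/h
Q = ΔH = -9884.7 kJ/h = -2.7458 kW
Heat removed = 2.7458 kJ/s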